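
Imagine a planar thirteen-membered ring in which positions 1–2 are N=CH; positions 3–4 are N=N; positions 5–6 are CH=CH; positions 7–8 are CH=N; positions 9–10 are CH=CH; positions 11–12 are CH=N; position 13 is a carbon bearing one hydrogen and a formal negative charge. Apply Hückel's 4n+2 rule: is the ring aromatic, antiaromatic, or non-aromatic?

All ring atoms are sp² and supply a p orbital to the ring (every atom in a ring double bond is sp² and brings one electron to the p orbital; each sp² =N– keeps its lone pair in-plane and puts one electron into the π system; the carbanion's lone pair occupies the p orbital); the conjugation is uninterrupted.
Tallying contributions gives 6 × 2 = 12 from the double-bond units + 2 from the CH(-) atom = 14.
Since 14 = 4·3 + 2, the ring meets the 4n+2 criterion.

Aromatic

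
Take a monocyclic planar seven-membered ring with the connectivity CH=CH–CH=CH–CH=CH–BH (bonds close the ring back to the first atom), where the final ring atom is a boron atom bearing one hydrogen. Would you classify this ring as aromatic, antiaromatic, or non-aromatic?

Aromatic

Check conjugation: every atom in a ring double bond is sp² and brings one electron to the p orbital; the boron has an empty p orbital — every position has a p orbital, so the cyclic π system is continuous.
Adding the contributions, 3 × 2 = 6 from the double-bond units + 0 from the BH atom = 6.
With 6 π electrons (n = 1), the Hückel 4n+2 condition holds.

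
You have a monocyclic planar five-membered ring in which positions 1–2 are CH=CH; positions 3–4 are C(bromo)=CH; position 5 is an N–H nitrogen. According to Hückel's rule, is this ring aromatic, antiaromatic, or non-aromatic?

Aromatic

The p orbitals form a continuous loop: the double-bond atoms are sp², each contributing one p electron; the pyrrole-type nitrogen donates its lone pair from the p orbital. The ring is fully conjugated.
Adding the contributions, 2 × 2 = 4 from the double-bond units + 2 from the NH atom = 6.
6 = 4(1) + 2, which satisfies Hückel's 4n+2 rule.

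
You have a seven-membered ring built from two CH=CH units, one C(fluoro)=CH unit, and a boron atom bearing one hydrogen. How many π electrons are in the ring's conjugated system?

6

Every ring atom contributes a p orbital perpendicular to the ring (the double-bond atoms are sp², each contributing one p electron; the boron has an empty p orbital), so the π system is cyclic and fully conjugated.
π-electron count: 3 × 2 = 6 from the double-bond units + 0 from the BH atom = 6.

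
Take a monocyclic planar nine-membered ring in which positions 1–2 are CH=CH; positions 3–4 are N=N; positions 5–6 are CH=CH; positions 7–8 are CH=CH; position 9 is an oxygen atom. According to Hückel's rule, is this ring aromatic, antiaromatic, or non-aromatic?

Aromatic

Check conjugation: every atom in a ring double bond is sp² and brings one electron to the p orbital; each =N– nitrogen is pyridine-type (lone pair in the sp² plane, one electron in the p orbital); the oxygen donates one lone pair from its p orbital — every position has a p orbital, so the cyclic π system is continuous.
Tallying contributions gives 4 × 2 = 8 from the double-bond units + 2 from the O atom = 10.
10 = 4(2) + 2, which satisfies Hückel's 4n+2 rule.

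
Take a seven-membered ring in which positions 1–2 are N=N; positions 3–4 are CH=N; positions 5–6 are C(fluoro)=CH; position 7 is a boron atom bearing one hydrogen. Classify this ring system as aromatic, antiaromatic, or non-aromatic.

Aromatic

All ring atoms are sp² and supply a p orbital to the ring (each doubly-bonded ring atom is sp² with one p-orbital electron; each sp² =N– keeps its lone pair in-plane and puts one electron into the π system; the boron has an empty p orbital); the conjugation is uninterrupted.
Counting π electrons: 3 × 2 = 6 from the double-bond units + 0 from the BH atom = 6.
Since 6 = 4·1 + 2, the ring meets the 4n+2 criterion.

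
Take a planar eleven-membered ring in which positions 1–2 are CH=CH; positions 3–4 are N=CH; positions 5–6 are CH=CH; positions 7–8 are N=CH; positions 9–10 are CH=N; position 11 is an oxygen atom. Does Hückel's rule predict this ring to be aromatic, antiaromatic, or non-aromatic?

Antiaromatic

Check conjugation: every atom in a ring double bond is sp² and brings one electron to the p orbital; the doubly-bonded nitrogens are pyridine-type — their lone pairs lie in the ring plane, leaving one electron in the p orbital; the oxygen donates one lone pair from its p orbital — every position has a p orbital, so the cyclic π system is continuous.
Adding the contributions, 5 × 2 = 10 from the double-bond units + 2 from the O atom = 12.
With 12 = 4·3 π electrons, Hückel's rule classifies the planar ring as antiaromatic.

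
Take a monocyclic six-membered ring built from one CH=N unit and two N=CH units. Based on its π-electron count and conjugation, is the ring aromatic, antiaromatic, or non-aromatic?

Aromatic

All ring atoms are sp² and supply a p orbital to the ring (every atom in a ring double bond is sp² and brings one electron to the p orbital; the doubly-bonded nitrogens are pyridine-type — their lone pairs lie in the ring plane, leaving one electron in the p orbital); the conjugation is uninterrupted.
Tallying contributions gives 3 × 2 = 6 from the 3 double-bond units.
That gives a 4n+2 count (6, n = 1).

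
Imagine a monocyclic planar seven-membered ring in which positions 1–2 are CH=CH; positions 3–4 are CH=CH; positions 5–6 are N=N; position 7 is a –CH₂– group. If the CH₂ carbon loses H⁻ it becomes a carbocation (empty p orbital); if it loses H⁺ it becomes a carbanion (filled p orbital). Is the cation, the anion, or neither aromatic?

Once that carbon is sp², every ring atom has a p orbital and both ions are fully conjugated.
Cation: 3 × 2 + 0 = 6 π electrons → 4(1)+2, aromatic.
Anion: 3 × 2 + 2 = 8 π electrons → 4(2), antiaromatic.

The cation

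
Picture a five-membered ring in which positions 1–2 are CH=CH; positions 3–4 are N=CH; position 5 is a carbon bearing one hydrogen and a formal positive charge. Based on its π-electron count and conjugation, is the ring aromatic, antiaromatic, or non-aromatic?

Every ring atom contributes a p orbital perpendicular to the ring (the double-bond atoms are sp², each contributing one p electron; each sp² =N– keeps its lone pair in-plane and puts one electron into the π system; the carbocation has an empty p orbital), so the π system is cyclic and fully conjugated.
Counting π electrons: 2 × 2 = 4 from the double-bond units + 0 from the CH(+) atom = 4.
With 4 = 4·1 π electrons, Hückel's rule classifies the planar ring as antiaromatic.

Antiaromatic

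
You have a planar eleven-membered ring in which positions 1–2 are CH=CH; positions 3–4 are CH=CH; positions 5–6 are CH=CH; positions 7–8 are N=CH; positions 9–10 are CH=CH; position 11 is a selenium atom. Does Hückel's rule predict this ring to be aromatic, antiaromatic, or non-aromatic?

Antiaromatic

The p orbitals form a continuous loop: the double-bond atoms are sp², each contributing one p electron; each sp² =N– keeps its lone pair in-plane and puts one electron into the π system; the selenium donates one lone pair from its p orbital. The ring is fully conjugated.
Adding the contributions, 5 × 2 = 10 from the double-bond units + 2 from the Se atom = 12.
12 = 4(3); a planar, fully conjugated 4n system is antiaromatic.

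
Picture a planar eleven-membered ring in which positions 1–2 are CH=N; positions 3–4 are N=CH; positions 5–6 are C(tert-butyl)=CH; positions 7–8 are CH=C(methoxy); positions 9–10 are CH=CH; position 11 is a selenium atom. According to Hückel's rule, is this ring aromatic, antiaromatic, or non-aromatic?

All ring atoms are sp² and supply a p orbital to the ring (every atom in a ring double bond is sp² and brings one electron to the p orbital; each =N– nitrogen is pyridine-type (lone pair in the sp² plane, one electron in the p orbital); the selenium donates one lone pair from its p orbital); the conjugation is uninterrupted.
Adding the contributions, 5 × 2 = 10 from the double-bond units + 2 from the Se atom = 12.
With 12 = 4·3 π electrons, Hückel's rule classifies the planar ring as antiaromatic.

Antiaromatic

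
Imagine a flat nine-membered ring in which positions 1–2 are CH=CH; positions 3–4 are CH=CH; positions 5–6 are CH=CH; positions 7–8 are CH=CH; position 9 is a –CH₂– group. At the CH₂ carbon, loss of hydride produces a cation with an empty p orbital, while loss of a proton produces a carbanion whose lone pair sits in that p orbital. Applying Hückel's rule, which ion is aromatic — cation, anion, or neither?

The anion

In both ions every ring atom is sp² and contributes a p orbital, so both rings are fully conjugated.
Cation: 4 × 2 + 0 = 8 π electrons → 4(2), antiaromatic.
Anion: 4 × 2 + 2 = 10 π electrons → 4(2)+2, aromatic.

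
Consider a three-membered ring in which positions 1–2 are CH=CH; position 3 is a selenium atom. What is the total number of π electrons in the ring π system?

4

Every ring atom contributes a p orbital perpendicular to the ring (the double-bond atoms are sp², each contributing one p electron; the selenium donates one lone pair from its p orbital), so the π system is cyclic and fully conjugated.
Adding the contributions, 1 × 2 = 2 from the double-bond unit + 2 from the Se atom = 4.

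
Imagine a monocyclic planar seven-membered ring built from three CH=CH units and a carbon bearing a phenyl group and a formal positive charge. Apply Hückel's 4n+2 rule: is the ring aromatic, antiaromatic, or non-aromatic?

All ring atoms are sp² and supply a p orbital to the ring (every atom in a ring double bond is sp² and brings one electron to the p orbital; the carbocation has an empty p orbital); the conjugation is uninterrupted.
Adding the contributions, 3 × 2 = 6 from the double-bond units + 0 from the C(phenyl)(+) atom = 6.
6 = 4(1) + 2, which satisfies Hückel's 4n+2 rule.

Aromatic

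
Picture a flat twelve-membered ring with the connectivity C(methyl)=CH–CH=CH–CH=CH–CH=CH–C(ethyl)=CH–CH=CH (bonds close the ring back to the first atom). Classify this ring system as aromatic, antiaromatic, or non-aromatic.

Antiaromatic

The p orbitals form a continuous loop: the double-bond atoms are sp², each contributing one p electron. The ring is fully conjugated.
Counting π electrons: 6 × 2 = 12 from the 6 double-bond units.
A 4n π count (12, n = 3) in a planar conjugated ring means antiaromatic.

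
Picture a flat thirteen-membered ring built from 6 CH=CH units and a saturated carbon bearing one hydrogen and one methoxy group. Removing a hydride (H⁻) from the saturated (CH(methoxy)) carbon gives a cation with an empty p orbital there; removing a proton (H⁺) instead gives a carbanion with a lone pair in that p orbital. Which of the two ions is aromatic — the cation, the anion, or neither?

Both ions have a continuous loop of p orbitals — each ring atom is sp².
Cation: 6 × 2 + 0 = 12 π electrons → 4(3), antiaromatic.
Anion: 6 × 2 + 2 = 14 π electrons → 4(3)+2, aromatic.

The anion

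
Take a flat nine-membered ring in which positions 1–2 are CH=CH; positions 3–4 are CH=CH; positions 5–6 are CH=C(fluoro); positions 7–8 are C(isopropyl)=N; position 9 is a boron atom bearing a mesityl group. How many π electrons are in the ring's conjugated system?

8

Every ring atom contributes a p orbital perpendicular to the ring (every atom in a ring double bond is sp² and brings one electron to the p orbital; the doubly-bonded nitrogens are pyridine-type — their lone pairs lie in the ring plane, leaving one electron in the p orbital; the boron has an empty p orbital), so the π system is cyclic and fully conjugated.
Adding the contributions, 4 × 2 = 8 from the double-bond units + 0 from the B(mesityl) atom = 8.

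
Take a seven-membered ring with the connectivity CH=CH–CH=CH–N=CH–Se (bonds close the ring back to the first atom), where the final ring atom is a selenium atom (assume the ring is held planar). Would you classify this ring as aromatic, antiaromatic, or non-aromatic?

Every ring atom contributes a p orbital perpendicular to the ring (every atom in a ring double bond is sp² and brings one electron to the p orbital; each sp² =N– keeps its lone pair in-plane and puts one electron into the π system; the selenium donates one lone pair from its p orbital), so the π system is cyclic and fully conjugated.
Tallying contributions gives 3 × 2 = 6 from the double-bond units + 2 from the Se atom = 8.
8 = 4(2); a planar, fully conjugated 4n system is antiaromatic.

Antiaromatic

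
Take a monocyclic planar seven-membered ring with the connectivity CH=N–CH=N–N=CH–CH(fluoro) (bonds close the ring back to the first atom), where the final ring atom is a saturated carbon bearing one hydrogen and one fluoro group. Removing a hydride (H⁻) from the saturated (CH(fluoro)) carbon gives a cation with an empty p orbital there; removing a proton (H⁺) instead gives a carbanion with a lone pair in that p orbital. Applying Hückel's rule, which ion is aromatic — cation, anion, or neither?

The cation

Once that carbon is sp², every ring atom has a p orbital and both ions are fully conjugated.
Cation: 3 × 2 + 0 = 6 π electrons → 4(1)+2, aromatic.
Anion: 3 × 2 + 2 = 8 π electrons → 4(2), antiaromatic.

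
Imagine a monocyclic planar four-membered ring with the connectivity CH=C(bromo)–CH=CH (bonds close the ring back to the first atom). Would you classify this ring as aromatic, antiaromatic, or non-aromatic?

Antiaromatic

The p orbitals form a continuous loop: each doubly-bonded ring atom is sp² with one p-orbital electron. The ring is fully conjugated.
Counting π electrons: 2 × 2 = 4 from the 2 double-bond units.
4 is a 4n count (n = 1), so the planar conjugated ring is antiaromatic.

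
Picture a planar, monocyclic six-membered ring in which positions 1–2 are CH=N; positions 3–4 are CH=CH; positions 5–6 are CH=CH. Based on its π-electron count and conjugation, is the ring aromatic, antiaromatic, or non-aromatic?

Aromatic

Check conjugation: each doubly-bonded ring atom is sp² with one p-orbital electron; each sp² =N– keeps its lone pair in-plane and puts one electron into the π system — every position has a p orbital, so the cyclic π system is continuous.
Counting π electrons: 3 × 2 = 6 from the 3 double-bond units.
Since 6 = 4·1 + 2, the ring meets the 4n+2 criterion.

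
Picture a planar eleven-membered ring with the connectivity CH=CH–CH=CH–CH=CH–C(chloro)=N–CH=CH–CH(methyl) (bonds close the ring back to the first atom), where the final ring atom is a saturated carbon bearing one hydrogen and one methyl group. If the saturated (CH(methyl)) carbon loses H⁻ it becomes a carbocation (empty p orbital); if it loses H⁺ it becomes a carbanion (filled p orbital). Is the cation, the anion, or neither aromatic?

In both ions every ring atom is sp² and contributes a p orbital, so both rings are fully conjugated.
Cation: 5 × 2 + 0 = 10 π electrons → 4(2)+2, aromatic.
Anion: 5 × 2 + 2 = 12 π electrons → 4(3), antiaromatic.

The cation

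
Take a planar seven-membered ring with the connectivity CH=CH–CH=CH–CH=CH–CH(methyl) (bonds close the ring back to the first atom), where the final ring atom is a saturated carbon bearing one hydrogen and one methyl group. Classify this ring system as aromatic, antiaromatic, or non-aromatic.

Non-aromatic

The CH(methyl) position has four σ bonds — that saturated carbon is sp³ and has no p orbital in the ring π system — so the cyclic conjugation is interrupted.
Without a continuous loop of overlapping p orbitals the Hückel electron count never comes into play.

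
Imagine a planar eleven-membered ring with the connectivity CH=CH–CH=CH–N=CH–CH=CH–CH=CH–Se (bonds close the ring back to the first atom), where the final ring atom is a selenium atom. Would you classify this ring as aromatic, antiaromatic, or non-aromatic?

Check conjugation: the double-bond atoms are sp², each contributing one p electron; each =N– nitrogen is pyridine-type (lone pair in the sp² plane, one electron in the p orbital); the selenium donates one lone pair from its p orbital — every position has a p orbital, so the cyclic π system is continuous.
π-electron count: 5 × 2 = 10 from the double-bond units + 2 from the Se atom = 12.
12 = 4(3); a planar, fully conjugated 4n system is antiaromatic.

Antiaromatic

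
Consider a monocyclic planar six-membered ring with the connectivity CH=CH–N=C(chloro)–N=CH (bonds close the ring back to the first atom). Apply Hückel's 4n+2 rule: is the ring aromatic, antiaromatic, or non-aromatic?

Aromatic

The p orbitals form a continuous loop: the double-bond atoms are sp², each contributing one p electron; each sp² =N– keeps its lone pair in-plane and puts one electron into the π system. The ring is fully conjugated.
Counting π electrons: 3 × 2 = 6 from the 3 double-bond units.
Since 6 = 4·1 + 2, the ring meets the 4n+2 criterion.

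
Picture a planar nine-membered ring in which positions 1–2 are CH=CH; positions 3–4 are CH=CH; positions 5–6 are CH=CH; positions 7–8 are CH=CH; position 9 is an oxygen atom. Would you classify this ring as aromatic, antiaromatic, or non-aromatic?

Check conjugation: the double-bond atoms are sp², each contributing one p electron; the oxygen donates one lone pair from its p orbital — every position has a p orbital, so the cyclic π system is continuous.
Tallying contributions gives 4 × 2 = 8 from the double-bond units + 2 from the O atom = 10.
That gives a 4n+2 count (10, n = 2).

Aromatic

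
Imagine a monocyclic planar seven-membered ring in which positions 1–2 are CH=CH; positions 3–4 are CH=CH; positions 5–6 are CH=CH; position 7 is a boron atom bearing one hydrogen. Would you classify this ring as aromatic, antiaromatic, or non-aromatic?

The p orbitals form a continuous loop: the double-bond atoms are sp², each contributing one p electron; the boron has an empty p orbital. The ring is fully conjugated.
Adding the contributions, 3 × 2 = 6 from the double-bond units + 0 from the BH atom = 6.
6 = 4(1) + 2, which satisfies Hückel's 4n+2 rule.

Aromatic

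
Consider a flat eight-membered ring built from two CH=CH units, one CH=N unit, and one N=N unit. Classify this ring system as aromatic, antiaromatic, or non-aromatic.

Check conjugation: each doubly-bonded ring atom is sp² with one p-orbital electron; each =N– nitrogen is pyridine-type (lone pair in the sp² plane, one electron in the p orbital) — every position has a p orbital, so the cyclic π system is continuous.
Counting π electrons: 4 × 2 = 8 from the 4 double-bond units.
8 is a 4n count (n = 2), so the planar conjugated ring is antiaromatic.

Antiaromatic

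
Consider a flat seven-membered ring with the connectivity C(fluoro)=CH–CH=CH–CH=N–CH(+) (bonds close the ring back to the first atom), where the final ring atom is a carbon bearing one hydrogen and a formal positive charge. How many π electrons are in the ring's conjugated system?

All ring atoms are sp² and supply a p orbital to the ring (the double-bond atoms are sp², each contributing one p electron; each sp² =N– keeps its lone pair in-plane and puts one electron into the π system; the carbocation has an empty p orbital); the conjugation is uninterrupted.
Adding the contributions, 3 × 2 = 6 from the double-bond units + 0 from the CH(+) atom = 6.

6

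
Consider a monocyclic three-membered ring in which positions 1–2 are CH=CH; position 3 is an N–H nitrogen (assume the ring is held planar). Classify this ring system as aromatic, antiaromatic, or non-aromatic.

Antiaromatic

The p orbitals form a continuous loop: each doubly-bonded ring atom is sp² with one p-orbital electron; the pyrrole-type nitrogen donates its lone pair from the p orbital. The ring is fully conjugated.
Adding the contributions, 1 × 2 = 2 from the double-bond unit + 2 from the NH atom = 4.
With 4 = 4·1 π electrons, Hückel's rule classifies the planar ring as antiaromatic.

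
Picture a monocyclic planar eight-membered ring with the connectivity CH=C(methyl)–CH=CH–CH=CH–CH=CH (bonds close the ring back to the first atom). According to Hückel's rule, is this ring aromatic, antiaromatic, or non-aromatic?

Antiaromatic

The p orbitals form a continuous loop: the double-bond atoms are sp², each contributing one p electron. The ring is fully conjugated.
Tallying contributions gives 4 × 2 = 8 from the 4 double-bond units.
With 8 = 4·2 π electrons, Hückel's rule classifies the planar ring as antiaromatic.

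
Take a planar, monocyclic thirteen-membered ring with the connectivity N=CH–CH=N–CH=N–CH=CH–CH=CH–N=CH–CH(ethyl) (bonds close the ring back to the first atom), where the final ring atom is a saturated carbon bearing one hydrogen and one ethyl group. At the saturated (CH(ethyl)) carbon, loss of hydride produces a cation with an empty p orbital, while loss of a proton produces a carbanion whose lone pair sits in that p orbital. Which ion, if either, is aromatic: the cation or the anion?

In either ion the ring is fully conjugated: every atom, including the new sp² carbon, supplies a p orbital.
Cation: 6 × 2 + 0 = 12 π electrons → 4(3), antiaromatic.
Anion: 6 × 2 + 2 = 14 π electrons → 4(3)+2, aromatic.

The anion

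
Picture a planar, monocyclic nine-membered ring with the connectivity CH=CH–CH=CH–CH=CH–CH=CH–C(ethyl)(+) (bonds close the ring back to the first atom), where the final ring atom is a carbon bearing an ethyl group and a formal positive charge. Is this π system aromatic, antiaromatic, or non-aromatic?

All ring atoms are sp² and supply a p orbital to the ring (the double-bond atoms are sp², each contributing one p electron; the carbocation has an empty p orbital); the conjugation is uninterrupted.
Tallying contributions gives 4 × 2 = 8 from the double-bond units + 0 from the C(ethyl)(+) atom = 8.
8 = 4(2); a planar, fully conjugated 4n system is antiaromatic.

Antiaromatic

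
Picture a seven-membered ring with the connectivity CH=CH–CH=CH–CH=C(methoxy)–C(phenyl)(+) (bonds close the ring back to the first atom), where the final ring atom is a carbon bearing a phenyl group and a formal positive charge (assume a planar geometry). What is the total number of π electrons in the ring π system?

Every ring atom contributes a p orbital perpendicular to the ring (the double-bond atoms are sp², each contributing one p electron; the carbocation has an empty p orbital), so the π system is cyclic and fully conjugated.
π-electron count: 3 × 2 = 6 from the double-bond units + 0 from the C(phenyl)(+) atom = 6.

6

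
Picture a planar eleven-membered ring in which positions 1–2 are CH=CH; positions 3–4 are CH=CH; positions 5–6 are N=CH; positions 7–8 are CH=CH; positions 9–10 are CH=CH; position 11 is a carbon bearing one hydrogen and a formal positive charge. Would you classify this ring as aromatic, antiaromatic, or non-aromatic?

Every ring atom contributes a p orbital perpendicular to the ring (every atom in a ring double bond is sp² and brings one electron to the p orbital; each sp² =N– keeps its lone pair in-plane and puts one electron into the π system; the carbocation has an empty p orbital), so the π system is cyclic and fully conjugated.
π-electron count: 5 × 2 = 10 from the double-bond units + 0 from the CH(+) atom = 10.
Since 10 = 4·2 + 2, the ring meets the 4n+2 criterion.

Aromatic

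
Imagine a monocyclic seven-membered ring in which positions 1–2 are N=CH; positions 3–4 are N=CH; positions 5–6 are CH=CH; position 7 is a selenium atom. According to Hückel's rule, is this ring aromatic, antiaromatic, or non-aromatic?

Check conjugation: the double-bond atoms are sp², each contributing one p electron; each sp² =N– keeps its lone pair in-plane and puts one electron into the π system; the selenium donates one lone pair from its p orbital — every position has a p orbital, so the cyclic π system is continuous.
Tallying contributions gives 3 × 2 = 6 from the double-bond units + 2 from the Se atom = 8.
8 = 4(2); a planar, fully conjugated 4n system is antiaromatic.

Antiaromatic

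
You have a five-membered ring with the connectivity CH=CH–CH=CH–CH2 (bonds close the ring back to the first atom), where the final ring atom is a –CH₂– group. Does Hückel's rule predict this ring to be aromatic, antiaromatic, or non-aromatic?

Non-aromatic

Because the tetrahedral CH₂ carbon is sp³ and has no p orbital in the ring π system at the CH2 position, the π system cannot extend all the way around the ring.
Without a continuous loop of overlapping p orbitals the Hückel electron count never comes into play.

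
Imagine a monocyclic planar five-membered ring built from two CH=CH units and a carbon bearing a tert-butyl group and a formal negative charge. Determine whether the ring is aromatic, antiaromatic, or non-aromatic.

Aromatic

All ring atoms are sp² and supply a p orbital to the ring (each doubly-bonded ring atom is sp² with one p-orbital electron; the carbanion's lone pair occupies the p orbital); the conjugation is uninterrupted.
Counting π electrons: 2 × 2 = 4 from the double-bond units + 2 from the C(tert-butyl)(-) atom = 6.
6 = 4(1) + 2, which satisfies Hückel's 4n+2 rule.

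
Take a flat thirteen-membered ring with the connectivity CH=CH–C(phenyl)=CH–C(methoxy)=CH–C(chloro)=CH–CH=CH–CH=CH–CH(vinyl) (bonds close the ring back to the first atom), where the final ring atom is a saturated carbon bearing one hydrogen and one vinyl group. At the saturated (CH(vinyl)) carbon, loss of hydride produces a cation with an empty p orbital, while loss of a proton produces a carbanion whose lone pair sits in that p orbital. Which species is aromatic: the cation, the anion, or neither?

The anion

Both ions have a continuous loop of p orbitals — each ring atom is sp².
Cation: 6 × 2 + 0 = 12 π electrons → 4(3), antiaromatic.
Anion: 6 × 2 + 2 = 14 π electrons → 4(3)+2, aromatic.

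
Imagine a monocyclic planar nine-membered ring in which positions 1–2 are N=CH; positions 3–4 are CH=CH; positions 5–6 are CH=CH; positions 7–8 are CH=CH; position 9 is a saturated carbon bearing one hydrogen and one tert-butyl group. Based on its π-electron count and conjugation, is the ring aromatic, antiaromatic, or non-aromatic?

Because that saturated carbon is sp³ and has no p orbital in the ring π system at the CH(tert-butyl) position, the π system cannot extend all the way around the ring.
Hückel's rule only applies to fully conjugated rings, so this one is simply non-aromatic.

Non-aromatic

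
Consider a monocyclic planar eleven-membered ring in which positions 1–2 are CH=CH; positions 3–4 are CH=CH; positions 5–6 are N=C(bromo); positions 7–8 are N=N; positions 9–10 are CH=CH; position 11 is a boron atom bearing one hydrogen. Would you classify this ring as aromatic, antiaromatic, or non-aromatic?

Every ring atom contributes a p orbital perpendicular to the ring (each doubly-bonded ring atom is sp² with one p-orbital electron; the doubly-bonded nitrogens are pyridine-type — their lone pairs lie in the ring plane, leaving one electron in the p orbital; the boron has an empty p orbital), so the π system is cyclic and fully conjugated.
Tallying contributions gives 5 × 2 = 10 from the double-bond units + 0 from the BH atom = 10.
10 = 4(2) + 2, which satisfies Hückel's 4n+2 rule.

Aromatic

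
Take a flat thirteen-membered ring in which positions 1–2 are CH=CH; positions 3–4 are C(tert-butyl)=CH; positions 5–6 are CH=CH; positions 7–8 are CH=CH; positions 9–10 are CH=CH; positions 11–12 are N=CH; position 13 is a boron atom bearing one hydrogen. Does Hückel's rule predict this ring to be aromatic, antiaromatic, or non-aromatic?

Every ring atom contributes a p orbital perpendicular to the ring (every atom in a ring double bond is sp² and brings one electron to the p orbital; the doubly-bonded nitrogens are pyridine-type — their lone pairs lie in the ring plane, leaving one electron in the p orbital; the boron has an empty p orbital), so the π system is cyclic and fully conjugated.
Tallying contributions gives 6 × 2 = 12 from the double-bond units + 0 from the BH atom = 12.
A 4n π count (12, n = 3) in a planar conjugated ring means antiaromatic.

Antiaromatic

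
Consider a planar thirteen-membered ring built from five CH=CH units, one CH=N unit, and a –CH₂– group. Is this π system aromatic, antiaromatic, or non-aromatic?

Non-aromatic

At the CH2 position, the tetrahedral CH₂ carbon is sp³ and has no p orbital in the ring π system; the ring's p-orbital overlap is broken there.
Without a continuous loop of overlapping p orbitals the Hückel electron count never comes into play.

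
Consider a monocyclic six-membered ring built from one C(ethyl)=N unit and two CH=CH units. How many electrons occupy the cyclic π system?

The p orbitals form a continuous loop: every atom in a ring double bond is sp² and brings one electron to the p orbital; each =N– nitrogen is pyridine-type (lone pair in the sp² plane, one electron in the p orbital). The ring is fully conjugated.
Adding the contributions, 3 × 2 = 6 from the 3 double-bond units.

6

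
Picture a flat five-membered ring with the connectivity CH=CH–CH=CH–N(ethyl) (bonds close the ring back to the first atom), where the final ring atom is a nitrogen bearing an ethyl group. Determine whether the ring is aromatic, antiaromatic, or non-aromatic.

Aromatic

Every ring atom contributes a p orbital perpendicular to the ring (every atom in a ring double bond is sp² and brings one electron to the p orbital; the pyrrole-type nitrogen donates its lone pair from the p orbital), so the π system is cyclic and fully conjugated.
Tallying contributions gives 2 × 2 = 4 from the double-bond units + 2 from the N(ethyl) atom = 6.
That gives a 4n+2 count (6, n = 1).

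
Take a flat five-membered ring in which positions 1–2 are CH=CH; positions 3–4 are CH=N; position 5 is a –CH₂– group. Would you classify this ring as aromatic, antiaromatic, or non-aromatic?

Non-aromatic

The CH2 carbon is saturated: the tetrahedral CH₂ carbon is sp³ and has no p orbital in the ring π system. Conjugation is not continuous around the ring.
A ring that is not fully conjugated cannot be aromatic or antiaromatic regardless of its π-electron count.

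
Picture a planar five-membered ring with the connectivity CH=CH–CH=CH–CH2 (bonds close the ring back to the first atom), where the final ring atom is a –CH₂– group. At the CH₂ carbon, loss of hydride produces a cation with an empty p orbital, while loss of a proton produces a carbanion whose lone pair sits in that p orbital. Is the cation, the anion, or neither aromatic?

The anion

Both ions have a continuous loop of p orbitals — each ring atom is sp².
Cation: 2 × 2 + 0 = 4 π electrons → 4(1), antiaromatic.
Anion: 2 × 2 + 2 = 6 π electrons → 4(1)+2, aromatic.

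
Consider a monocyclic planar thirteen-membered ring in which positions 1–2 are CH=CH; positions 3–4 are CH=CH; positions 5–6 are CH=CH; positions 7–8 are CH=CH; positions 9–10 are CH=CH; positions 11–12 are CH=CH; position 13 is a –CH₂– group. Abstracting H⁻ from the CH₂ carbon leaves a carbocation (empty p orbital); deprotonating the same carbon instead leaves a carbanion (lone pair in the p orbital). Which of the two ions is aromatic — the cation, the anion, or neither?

The anion

Once that carbon is sp², every ring atom has a p orbital and both ions are fully conjugated.
Cation: 6 × 2 + 0 = 12 π electrons → 4(3), antiaromatic.
Anion: 6 × 2 + 2 = 14 π electrons → 4(3)+2, aromatic.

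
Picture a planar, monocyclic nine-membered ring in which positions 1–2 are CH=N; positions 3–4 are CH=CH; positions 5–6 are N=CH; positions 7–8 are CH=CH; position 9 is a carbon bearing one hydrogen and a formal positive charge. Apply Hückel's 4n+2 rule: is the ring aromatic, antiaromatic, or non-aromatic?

Antiaromatic

All ring atoms are sp² and supply a p orbital to the ring (each doubly-bonded ring atom is sp² with one p-orbital electron; the doubly-bonded nitrogens are pyridine-type — their lone pairs lie in the ring plane, leaving one electron in the p orbital; the carbocation has an empty p orbital); the conjugation is uninterrupted.
Tallying contributions gives 4 × 2 = 8 from the double-bond units + 0 from the CH(+) atom = 8.
8 is a 4n count (n = 2), so the planar conjugated ring is antiaromatic.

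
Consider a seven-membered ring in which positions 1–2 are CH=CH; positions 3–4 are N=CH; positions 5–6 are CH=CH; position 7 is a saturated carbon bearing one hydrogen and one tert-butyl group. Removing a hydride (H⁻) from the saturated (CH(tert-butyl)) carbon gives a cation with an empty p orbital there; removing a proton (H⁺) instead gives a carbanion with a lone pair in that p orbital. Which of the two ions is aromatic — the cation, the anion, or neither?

Both ions have a continuous loop of p orbitals — each ring atom is sp².
Cation: 3 × 2 + 0 = 6 π electrons → 4(1)+2, aromatic.
Anion: 3 × 2 + 2 = 8 π electrons → 4(2), antiaromatic.

The cation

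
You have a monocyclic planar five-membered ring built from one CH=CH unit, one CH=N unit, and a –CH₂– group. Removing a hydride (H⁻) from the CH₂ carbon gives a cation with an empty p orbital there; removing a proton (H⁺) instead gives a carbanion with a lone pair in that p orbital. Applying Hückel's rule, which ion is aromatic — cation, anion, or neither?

Both ions have a continuous loop of p orbitals — each ring atom is sp².
Cation: 2 × 2 + 0 = 4 π electrons → 4(1), antiaromatic.
Anion: 2 × 2 + 2 = 6 π electrons → 4(1)+2, aromatic.

The anion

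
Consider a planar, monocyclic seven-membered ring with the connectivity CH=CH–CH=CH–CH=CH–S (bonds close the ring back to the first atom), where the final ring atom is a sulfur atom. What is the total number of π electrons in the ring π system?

All ring atoms are sp² and supply a p orbital to the ring (the double-bond atoms are sp², each contributing one p electron; the sulfur donates one lone pair from its p orbital); the conjugation is uninterrupted.
Counting π electrons: 3 × 2 = 6 from the double-bond units + 2 from the S atom = 8.

8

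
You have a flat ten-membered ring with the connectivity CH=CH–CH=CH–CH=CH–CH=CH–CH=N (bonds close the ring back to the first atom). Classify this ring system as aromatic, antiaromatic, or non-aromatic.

Aromatic

Check conjugation: each doubly-bonded ring atom is sp² with one p-orbital electron; each =N– nitrogen is pyridine-type (lone pair in the sp² plane, one electron in the p orbital) — every position has a p orbital, so the cyclic π system is continuous.
Tallying contributions gives 5 × 2 = 10 from the 5 double-bond units.
With 10 π electrons (n = 2), the Hückel 4n+2 condition holds.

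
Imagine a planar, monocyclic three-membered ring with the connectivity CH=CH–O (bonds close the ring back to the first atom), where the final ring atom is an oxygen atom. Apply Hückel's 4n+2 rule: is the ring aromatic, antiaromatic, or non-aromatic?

All ring atoms are sp² and supply a p orbital to the ring (each doubly-bonded ring atom is sp² with one p-orbital electron; the oxygen donates one lone pair from its p orbital); the conjugation is uninterrupted.
Adding the contributions, 1 × 2 = 2 from the double-bond unit + 2 from the O atom = 4.
4 is a 4n count (n = 1), so the planar conjugated ring is antiaromatic.
This is oxirene.

Antiaromatic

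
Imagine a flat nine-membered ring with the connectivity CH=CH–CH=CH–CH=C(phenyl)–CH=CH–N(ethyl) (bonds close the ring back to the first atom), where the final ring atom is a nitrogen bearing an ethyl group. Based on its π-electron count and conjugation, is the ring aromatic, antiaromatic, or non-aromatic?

All ring atoms are sp² and supply a p orbital to the ring (each doubly-bonded ring atom is sp² with one p-orbital electron; the pyrrole-type nitrogen donates its lone pair from the p orbital); the conjugation is uninterrupted.
Tallying contributions gives 4 × 2 = 8 from the double-bond units + 2 from the N(ethyl) atom = 10.
Since 10 = 4·2 + 2, the ring meets the 4n+2 criterion.

Aromatic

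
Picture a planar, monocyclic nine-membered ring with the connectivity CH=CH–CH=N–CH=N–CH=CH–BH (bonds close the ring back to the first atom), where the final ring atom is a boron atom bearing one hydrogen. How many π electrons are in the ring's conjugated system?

All ring atoms are sp² and supply a p orbital to the ring (every atom in a ring double bond is sp² and brings one electron to the p orbital; each sp² =N– keeps its lone pair in-plane and puts one electron into the π system; the boron has an empty p orbital); the conjugation is uninterrupted.
Tallying contributions gives 4 × 2 = 8 from the double-bond units + 0 from the BH atom = 8.

8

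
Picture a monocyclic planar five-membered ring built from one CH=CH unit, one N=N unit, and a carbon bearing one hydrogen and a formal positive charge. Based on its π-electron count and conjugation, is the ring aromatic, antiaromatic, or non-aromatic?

Antiaromatic

The p orbitals form a continuous loop: the double-bond atoms are sp², each contributing one p electron; the doubly-bonded nitrogens are pyridine-type — their lone pairs lie in the ring plane, leaving one electron in the p orbital; the carbocation has an empty p orbital. The ring is fully conjugated.
π-electron count: 2 × 2 = 4 from the double-bond units + 0 from the CH(+) atom = 4.
A 4n π count (4, n = 1) in a planar conjugated ring means antiaromatic.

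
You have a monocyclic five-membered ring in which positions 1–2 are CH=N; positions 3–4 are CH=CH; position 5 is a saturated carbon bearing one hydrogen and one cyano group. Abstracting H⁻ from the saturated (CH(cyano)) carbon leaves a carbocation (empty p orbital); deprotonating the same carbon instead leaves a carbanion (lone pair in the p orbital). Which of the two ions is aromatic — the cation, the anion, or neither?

Both ions have a continuous loop of p orbitals — each ring atom is sp².
Cation: 2 × 2 + 0 = 4 π electrons → 4(1), antiaromatic.
Anion: 2 × 2 + 2 = 6 π electrons → 4(1)+2, aromatic.

The anion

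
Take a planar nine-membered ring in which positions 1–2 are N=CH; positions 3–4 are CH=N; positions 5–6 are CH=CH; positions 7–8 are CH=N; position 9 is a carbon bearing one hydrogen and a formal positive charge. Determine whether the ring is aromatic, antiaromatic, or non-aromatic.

Every ring atom contributes a p orbital perpendicular to the ring (the double-bond atoms are sp², each contributing one p electron; the doubly-bonded nitrogens are pyridine-type — their lone pairs lie in the ring plane, leaving one electron in the p orbital; the carbocation has an empty p orbital), so the π system is cyclic and fully conjugated.
Tallying contributions gives 4 × 2 = 8 from the double-bond units + 0 from the CH(+) atom = 8.
8 = 4(2); a planar, fully conjugated 4n system is antiaromatic.

Antiaromatic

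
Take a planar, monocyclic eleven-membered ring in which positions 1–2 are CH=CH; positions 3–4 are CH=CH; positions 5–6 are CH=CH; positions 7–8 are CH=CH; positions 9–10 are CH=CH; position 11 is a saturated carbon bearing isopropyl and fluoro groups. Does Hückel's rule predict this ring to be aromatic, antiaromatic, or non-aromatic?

At the C(isopropyl)(fluoro) position, that saturated carbon is sp³ and has no p orbital in the ring π system; the ring's p-orbital overlap is broken there.
Broken conjugation rules out both aromaticity and antiaromaticity.

Non-aromatic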